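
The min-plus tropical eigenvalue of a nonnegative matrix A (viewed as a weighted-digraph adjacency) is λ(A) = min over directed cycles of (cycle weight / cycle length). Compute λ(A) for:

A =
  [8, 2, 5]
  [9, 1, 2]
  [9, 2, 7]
λ(A) = 1

Enumerate directed cycles and compute their means (weight / length). Sample:
  cycle 0 → 0: weight = 8, length = 1, mean = 8/1 ≈ 8.000
  cycle 1 → 1: weight = 1, length = 1, mean = 1/1 ≈ 1.000
  cycle 2 → 2: weight = 7, length = 1, mean = 7/1 ≈ 7.000
  cycle 0 → 1 → 0: weight = 11, length = 2, mean = 11/2 ≈ 5.500
  cycle 0 → 2 → 0: weight = 14, length = 2, mean = 14/2 ≈ 7.000
  cycle 1 → 0 → 1: weight = 11, length = 2, mean = 11/2 ≈ 5.500
Minimum mean = 1.000, attained e.g. along the cycle 1 → 1 with weight 1 and length 1. So λ(A) = 1/1 = 1.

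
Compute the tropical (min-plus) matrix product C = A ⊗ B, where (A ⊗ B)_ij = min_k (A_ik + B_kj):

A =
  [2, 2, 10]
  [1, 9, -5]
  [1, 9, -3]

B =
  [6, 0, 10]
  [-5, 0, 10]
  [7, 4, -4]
A ⊗ B =
  [-3, 2, 6]
  [2, -1, -9]
  [4, 1, -7]

Apply the min-plus product entry-by-entry:
  C[0][0] = min over k of (A[0][0] + B[0][0] = 2 + 6 = 8, A[0][1] + B[1][0] = 2 + -5 = -3, A[0][2] + B[2][0] = 10 + 7 = 17) = -3 (attained at k = 1)
  C[0][1] = min over k of (A[0][0] + B[0][1] = 2 + 0 = 2, A[0][1] + B[1][1] = 2 + 0 = 2, A[0][2] + B[2][1] = 10 + 4 = 14) = 2 (attained at k = 0)
  C[0][2] = min over k of (A[0][0] + B[0][2] = 2 + 10 = 12, A[0][1] + B[1][2] = 2 + 10 = 12, A[0][2] + B[2][2] = 10 + -4 = 6) = 6 (attained at k = 2)
  C[1][0] = min over k of (A[1][0] + B[0][0] = 1 + 6 = 7, A[1][1] + B[1][0] = 9 + -5 = 4, A[1][2] + B[2][0] = -5 + 7 = 2) = 2 (attained at k = 2)
  C[1][1] = min over k of (A[1][0] + B[0][1] = 1 + 0 = 1, A[1][1] + B[1][1] = 9 + 0 = 9, A[1][2] + B[2][1] = -5 + 4 = -1) = -1 (attained at k = 2)
  C[1][2] = min over k of (A[1][0] + B[0][2] = 1 + 10 = 11, A[1][1] + B[1][2] = 9 + 10 = 19, A[1][2] + B[2][2] = -5 + -4 = -9) = -9 (attained at k = 2)
  C[2][0] = min over k of (A[2][0] + B[0][0] = 1 + 6 = 7, A[2][1] + B[1][0] = 9 + -5 = 4, A[2][2] + B[2][0] = -3 + 7 = 4) = 4 (attained at k = 1)
  C[2][1] = min over k of (A[2][0] + B[0][1] = 1 + 0 = 1, A[2][1] + B[1][1] = 9 + 0 = 9, A[2][2] + B[2][1] = -3 + 4 = 1) = 1 (attained at k = 0)
  C[2][2] = min over k of (A[2][0] + B[0][2] = 1 + 10 = 11, A[2][1] + B[1][2] = 9 + 10 = 19, A[2][2] + B[2][2] = -3 + -4 = -7) = -7 (attained at k = 2)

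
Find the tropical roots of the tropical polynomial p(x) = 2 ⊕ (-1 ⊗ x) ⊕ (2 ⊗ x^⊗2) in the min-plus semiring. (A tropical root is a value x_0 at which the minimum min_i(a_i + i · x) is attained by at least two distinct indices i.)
Roots: {-3, 3}

Each tropical root is a break point of the lower envelope of the lines y = a_i + i · x (there are 3 lines, with slopes 0, 1, ..., 2). Only the lines that attain the minimum somewhere contribute to roots; other lines are dominated. Here the surviving (envelope) indices are i = 2, i = 1, i = 0.
Intersections between consecutive envelope lines give the roots: for adjacent envelope indices i < j the intersection is x = (a_i − a_j) / (j − i). Reading off the sorted break points: {-3, 3}.
Verification: at each break x_0, at least two indices attain the minimum of min_i(a_i + i · x_0).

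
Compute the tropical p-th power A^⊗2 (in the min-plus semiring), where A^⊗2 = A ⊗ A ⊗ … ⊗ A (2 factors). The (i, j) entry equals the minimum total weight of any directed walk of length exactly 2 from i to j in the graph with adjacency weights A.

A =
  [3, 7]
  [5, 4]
A^⊗2 =
  [6, 10]
  [8, 8]

Each entry (A^⊗2)_ij equals the minimum over all length-2 walks i = v_0 → v_1 → … → v_2 = j of Σ_t A[v_t][v_{t+1}]. For example, for (i, j) = (0, 1) we minimise over 2 possible intermediate vertex sequences; the minimum is 10, attained along the walk 0 → 0 → 1.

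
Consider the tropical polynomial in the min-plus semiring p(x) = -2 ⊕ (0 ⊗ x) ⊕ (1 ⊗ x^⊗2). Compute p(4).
p(4) = -2

A tropical monomial a ⊗ x^⊗i evaluates to a + i · x. Evaluating each term at x = 4:
  Term 0 contributes -2 + 0 · 4 = -2
  Term 1 contributes 0 + 1 · 4 = 4
  Term 2 contributes 1 + 2 · 4 = 9
p(4) = ⊕ of these = min[-2, 4, 9] = -2.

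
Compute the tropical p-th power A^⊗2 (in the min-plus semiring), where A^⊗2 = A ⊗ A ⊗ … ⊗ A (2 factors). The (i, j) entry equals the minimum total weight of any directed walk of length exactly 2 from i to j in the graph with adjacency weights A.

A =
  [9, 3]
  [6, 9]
A^⊗2 =
  [9, 12]
  [15, 9]

Each entry (A^⊗2)_ij equals the minimum over all length-2 walks i = v_0 → v_1 → … → v_2 = j of Σ_t A[v_t][v_{t+1}]. For example, for (i, j) = (0, 1) we minimise over 2 possible intermediate vertex sequences; the minimum is 12, attained along the walk 0 → 0 → 1.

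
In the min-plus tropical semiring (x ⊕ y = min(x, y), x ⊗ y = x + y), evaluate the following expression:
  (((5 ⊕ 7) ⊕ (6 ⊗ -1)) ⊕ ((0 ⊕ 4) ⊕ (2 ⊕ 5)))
(((5 ⊕ 7) ⊕ (6 ⊗ -1)) ⊕ ((0 ⊕ 4) ⊕ (2 ⊕ 5))) = 0

Expand innermost to outermost. Recall ⊕ takes the minimum of its arguments and ⊗ takes their sum. Working out the expression (((5 ⊕ 7) ⊕ (6 ⊗ -1)) ⊕ ((0 ⊕ 4) ⊕ (2 ⊕ 5))) gives 0.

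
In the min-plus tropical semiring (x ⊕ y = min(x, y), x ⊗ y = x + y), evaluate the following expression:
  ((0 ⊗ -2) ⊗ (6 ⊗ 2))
((0 ⊗ -2) ⊗ (6 ⊗ 2)) = 6

Expand innermost to outermost. Recall ⊕ takes the minimum of its arguments and ⊗ takes their sum. Working out the expression ((0 ⊗ -2) ⊗ (6 ⊗ 2)) gives 6.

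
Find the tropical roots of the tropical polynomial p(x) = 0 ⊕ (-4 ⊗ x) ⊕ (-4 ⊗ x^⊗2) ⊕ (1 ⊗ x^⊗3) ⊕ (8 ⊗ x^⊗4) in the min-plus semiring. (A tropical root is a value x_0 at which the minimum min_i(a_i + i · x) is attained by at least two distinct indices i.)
Roots: {-7, -5, 0, 4}

Each tropical root is a break point of the lower envelope of the lines y = a_i + i · x (there are 5 lines, with slopes 0, 1, ..., 4). Only the lines that attain the minimum somewhere contribute to roots; other lines are dominated. Here the surviving (envelope) indices are i = 4, i = 3, i = 2, i = 1, i = 0.
Intersections between consecutive envelope lines give the roots: for adjacent envelope indices i < j the intersection is x = (a_i − a_j) / (j − i). Reading off the sorted break points: {-7, -5, 0, 4}.
Verification: at each break x_0, at least two indices attain the minimum of min_i(a_i + i · x_0).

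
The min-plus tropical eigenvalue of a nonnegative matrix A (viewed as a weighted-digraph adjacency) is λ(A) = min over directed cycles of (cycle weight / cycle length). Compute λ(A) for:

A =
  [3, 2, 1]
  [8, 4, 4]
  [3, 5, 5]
λ(A) = 2

Enumerate directed cycles and compute their means (weight / length). Sample:
  cycle 0 → 0: weight = 3, length = 1, mean = 3/1 ≈ 3.000
  cycle 1 → 1: weight = 4, length = 1, mean = 4/1 ≈ 4.000
  cycle 2 → 2: weight = 5, length = 1, mean = 5/1 ≈ 5.000
  cycle 0 → 1 → 0: weight = 10, length = 2, mean = 10/2 ≈ 5.000
  cycle 0 → 2 → 0: weight = 4, length = 2, mean = 4/2 ≈ 2.000
  cycle 1 → 0 → 1: weight = 10, length = 2, mean = 10/2 ≈ 5.000
Minimum mean = 2.000, attained e.g. along the cycle 0 → 2 → 0 with weight 4 and length 2. So λ(A) = 4/2 = 2.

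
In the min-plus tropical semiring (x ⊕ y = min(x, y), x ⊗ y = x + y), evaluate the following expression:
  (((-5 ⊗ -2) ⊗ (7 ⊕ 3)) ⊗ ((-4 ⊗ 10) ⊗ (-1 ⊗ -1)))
(((-5 ⊗ -2) ⊗ (7 ⊕ 3)) ⊗ ((-4 ⊗ 10) ⊗ (-1 ⊗ -1))) = 0

Expand innermost to outermost. Recall ⊕ takes the minimum of its arguments and ⊗ takes their sum. Working out the expression (((-5 ⊗ -2) ⊗ (7 ⊕ 3)) ⊗ ((-4 ⊗ 10) ⊗ (-1 ⊗ -1))) gives 0.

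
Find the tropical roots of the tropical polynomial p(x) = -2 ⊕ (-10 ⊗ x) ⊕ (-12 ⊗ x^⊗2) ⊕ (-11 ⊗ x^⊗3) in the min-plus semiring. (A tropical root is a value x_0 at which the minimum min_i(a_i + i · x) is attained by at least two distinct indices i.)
Roots: {-1, 2, 8}

Each tropical root is a break point of the lower envelope of the lines y = a_i + i · x (there are 4 lines, with slopes 0, 1, ..., 3). Only the lines that attain the minimum somewhere contribute to roots; other lines are dominated. Here the surviving (envelope) indices are i = 3, i = 2, i = 1, i = 0.
Intersections between consecutive envelope lines give the roots: for adjacent envelope indices i < j the intersection is x = (a_i − a_j) / (j − i). Reading off the sorted break points: {-1, 2, 8}.
Verification: at each break x_0, at least two indices attain the minimum of min_i(a_i + i · x_0).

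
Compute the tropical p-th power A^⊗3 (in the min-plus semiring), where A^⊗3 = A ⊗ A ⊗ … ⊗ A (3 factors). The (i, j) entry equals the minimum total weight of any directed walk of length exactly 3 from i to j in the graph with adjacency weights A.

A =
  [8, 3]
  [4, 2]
A^⊗3 =
  [9, 7]
  [8, 6]

Each entry (A^⊗3)_ij equals the minimum over all length-3 walks i = v_0 → v_1 → … → v_3 = j of Σ_t A[v_t][v_{t+1}]. For example, for (i, j) = (0, 1) we minimise over 4 possible intermediate vertex sequences; the minimum is 7, attained along the walk 0 → 1 → 1 → 1.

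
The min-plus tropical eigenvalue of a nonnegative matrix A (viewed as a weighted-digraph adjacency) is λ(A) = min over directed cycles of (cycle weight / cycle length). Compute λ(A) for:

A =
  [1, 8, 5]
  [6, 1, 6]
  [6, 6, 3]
λ(A) = 1

Enumerate directed cycles and compute their means (weight / length). Sample:
  cycle 0 → 0: weight = 1, length = 1, mean = 1/1 ≈ 1.000
  cycle 1 → 1: weight = 1, length = 1, mean = 1/1 ≈ 1.000
  cycle 2 → 2: weight = 3, length = 1, mean = 3/1 ≈ 3.000
  cycle 0 → 1 → 0: weight = 14, length = 2, mean = 14/2 ≈ 7.000
  cycle 0 → 2 → 0: weight = 11, length = 2, mean = 11/2 ≈ 5.500
  cycle 1 → 0 → 1: weight = 14, length = 2, mean = 14/2 ≈ 7.000
Minimum mean = 1.000, attained e.g. along the cycle 0 → 0 with weight 1 and length 1. So λ(A) = 1/1 = 1.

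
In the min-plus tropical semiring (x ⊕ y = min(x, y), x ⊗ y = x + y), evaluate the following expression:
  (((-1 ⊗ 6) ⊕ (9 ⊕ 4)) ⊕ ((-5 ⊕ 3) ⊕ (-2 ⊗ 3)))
(((-1 ⊗ 6) ⊕ (9 ⊕ 4)) ⊕ ((-5 ⊕ 3) ⊕ (-2 ⊗ 3))) = -5

Expand innermost to outermost. Recall ⊕ takes the minimum of its arguments and ⊗ takes their sum. Working out the expression (((-1 ⊗ 6) ⊕ (9 ⊕ 4)) ⊕ ((-5 ⊕ 3) ⊕ (-2 ⊗ 3))) gives -5.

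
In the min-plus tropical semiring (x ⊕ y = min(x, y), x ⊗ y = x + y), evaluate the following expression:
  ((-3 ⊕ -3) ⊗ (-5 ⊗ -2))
((-3 ⊕ -3) ⊗ (-5 ⊗ -2)) = -10

Expand innermost to outermost. Recall ⊕ takes the minimum of its arguments and ⊗ takes their sum. Working out the expression ((-3 ⊕ -3) ⊗ (-5 ⊗ -2)) gives -10.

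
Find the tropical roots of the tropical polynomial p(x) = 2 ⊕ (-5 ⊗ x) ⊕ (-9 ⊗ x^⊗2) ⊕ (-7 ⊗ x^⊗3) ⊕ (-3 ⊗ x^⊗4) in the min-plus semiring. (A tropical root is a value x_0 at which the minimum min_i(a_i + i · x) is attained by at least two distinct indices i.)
Roots: {-4, -2, 4, 7}

Each tropical root is a break point of the lower envelope of the lines y = a_i + i · x (there are 5 lines, with slopes 0, 1, ..., 4). Only the lines that attain the minimum somewhere contribute to roots; other lines are dominated. Here the surviving (envelope) indices are i = 4, i = 3, i = 2, i = 1, i = 0.
Intersections between consecutive envelope lines give the roots: for adjacent envelope indices i < j the intersection is x = (a_i − a_j) / (j − i). Reading off the sorted break points: {-4, -2, 4, 7}.
Verification: at each break x_0, at least two indices attain the minimum of min_i(a_i + i · x_0).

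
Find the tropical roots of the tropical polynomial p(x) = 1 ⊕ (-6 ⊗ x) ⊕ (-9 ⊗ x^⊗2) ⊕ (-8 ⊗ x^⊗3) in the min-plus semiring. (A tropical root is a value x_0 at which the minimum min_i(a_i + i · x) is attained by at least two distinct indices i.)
Roots: {-1, 3, 7}

Each tropical root is a break point of the lower envelope of the lines y = a_i + i · x (there are 4 lines, with slopes 0, 1, ..., 3). Only the lines that attain the minimum somewhere contribute to roots; other lines are dominated. Here the surviving (envelope) indices are i = 3, i = 2, i = 1, i = 0.
Intersections between consecutive envelope lines give the roots: for adjacent envelope indices i < j the intersection is x = (a_i − a_j) / (j − i). Reading off the sorted break points: {-1, 3, 7}.
Verification: at each break x_0, at least two indices attain the minimum of min_i(a_i + i · x_0).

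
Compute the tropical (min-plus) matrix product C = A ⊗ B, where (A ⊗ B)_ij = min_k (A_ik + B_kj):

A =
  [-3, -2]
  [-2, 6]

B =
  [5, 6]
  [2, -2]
A ⊗ B =
  [0, -4]
  [3, 4]

Apply the min-plus product entry-by-entry:
  C[0][0] = min over k of (A[0][0] + B[0][0] = -3 + 5 = 2, A[0][1] + B[1][0] = -2 + 2 = 0) = 0 (attained at k = 1)
  C[0][1] = min over k of (A[0][0] + B[0][1] = -3 + 6 = 3, A[0][1] + B[1][1] = -2 + -2 = -4) = -4 (attained at k = 1)
  C[1][0] = min over k of (A[1][0] + B[0][0] = -2 + 5 = 3, A[1][1] + B[1][0] = 6 + 2 = 8) = 3 (attained at k = 0)
  C[1][1] = min over k of (A[1][0] + B[0][1] = -2 + 6 = 4, A[1][1] + B[1][1] = 6 + -2 = 4) = 4 (attained at k = 0)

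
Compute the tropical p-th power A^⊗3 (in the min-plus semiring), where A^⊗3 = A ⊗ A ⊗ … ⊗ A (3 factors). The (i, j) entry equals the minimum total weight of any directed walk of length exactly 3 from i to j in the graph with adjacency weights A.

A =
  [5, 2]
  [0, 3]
A^⊗3 =
  [5, 4]
  [2, 5]

Each entry (A^⊗3)_ij equals the minimum over all length-3 walks i = v_0 → v_1 → … → v_3 = j of Σ_t A[v_t][v_{t+1}]. For example, for (i, j) = (0, 1) we minimise over 4 possible intermediate vertex sequences; the minimum is 4, attained along the walk 0 → 1 → 0 → 1.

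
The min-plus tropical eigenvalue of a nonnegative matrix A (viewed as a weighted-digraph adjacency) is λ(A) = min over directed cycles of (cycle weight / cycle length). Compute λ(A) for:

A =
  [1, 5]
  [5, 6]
λ(A) = 1

Enumerate directed cycles and compute their means (weight / length). Sample:
  cycle 0 → 0: weight = 1, length = 1, mean = 1/1 ≈ 1.000
  cycle 1 → 1: weight = 6, length = 1, mean = 6/1 ≈ 6.000
  cycle 0 → 1 → 0: weight = 10, length = 2, mean = 10/2 ≈ 5.000
  cycle 1 → 0 → 1: weight = 10, length = 2, mean = 10/2 ≈ 5.000
Minimum mean = 1.000, attained e.g. along the cycle 0 → 0 with weight 1 and length 1. So λ(A) = 1/1 = 1.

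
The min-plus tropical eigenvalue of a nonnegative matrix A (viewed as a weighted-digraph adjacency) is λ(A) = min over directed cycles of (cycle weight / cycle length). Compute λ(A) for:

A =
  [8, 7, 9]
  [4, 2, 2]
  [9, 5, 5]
λ(A) = 2

Enumerate directed cycles and compute their means (weight / length). Sample:
  cycle 0 → 0: weight = 8, length = 1, mean = 8/1 ≈ 8.000
  cycle 1 → 1: weight = 2, length = 1, mean = 2/1 ≈ 2.000
  cycle 2 → 2: weight = 5, length = 1, mean = 5/1 ≈ 5.000
  cycle 0 → 1 → 0: weight = 11, length = 2, mean = 11/2 ≈ 5.500
  cycle 0 → 2 → 0: weight = 18, length = 2, mean = 18/2 ≈ 9.000
  cycle 1 → 0 → 1: weight = 11, length = 2, mean = 11/2 ≈ 5.500
Minimum mean = 2.000, attained e.g. along the cycle 1 → 1 with weight 2 and length 1. So λ(A) = 2/1 = 2.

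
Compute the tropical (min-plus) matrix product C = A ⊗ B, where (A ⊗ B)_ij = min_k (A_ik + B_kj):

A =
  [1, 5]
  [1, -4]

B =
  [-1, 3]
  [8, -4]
A ⊗ B =
  [0, 1]
  [0, -8]

Apply the min-plus product entry-by-entry:
  C[0][0] = min over k of (A[0][0] + B[0][0] = 1 + -1 = 0, A[0][1] + B[1][0] = 5 + 8 = 13) = 0 (attained at k = 0)
  C[0][1] = min over k of (A[0][0] + B[0][1] = 1 + 3 = 4, A[0][1] + B[1][1] = 5 + -4 = 1) = 1 (attained at k = 1)
  C[1][0] = min over k of (A[1][0] + B[0][0] = 1 + -1 = 0, A[1][1] + B[1][0] = -4 + 8 = 4) = 0 (attained at k = 0)
  C[1][1] = min over k of (A[1][0] + B[0][1] = 1 + 3 = 4, A[1][1] + B[1][1] = -4 + -4 = -8) = -8 (attained at k = 1)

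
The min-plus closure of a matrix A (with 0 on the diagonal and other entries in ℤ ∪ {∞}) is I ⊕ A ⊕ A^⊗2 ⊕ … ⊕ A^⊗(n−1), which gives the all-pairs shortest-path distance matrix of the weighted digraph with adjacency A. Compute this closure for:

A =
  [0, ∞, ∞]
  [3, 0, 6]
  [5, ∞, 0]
Closure =
  [0, ∞, ∞]
  [3, 0, 6]
  [5, ∞, 0]

This is the Floyd-Warshall all-pairs shortest-path computation. For each intermediate vertex k = 0, 1, …, 2, update dist[i][j] ← min(dist[i][j], dist[i][k] + dist[k][j]). The final matrix gives, for each (i, j), the minimum total weight of any directed path from i to j (possibly empty when i = j).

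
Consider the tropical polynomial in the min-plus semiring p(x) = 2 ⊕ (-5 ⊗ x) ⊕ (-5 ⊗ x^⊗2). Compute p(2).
p(2) = -3

A tropical monomial a ⊗ x^⊗i evaluates to a + i · x. Evaluating each term at x = 2:
  Term 0 contributes 2 + 0 · 2 = 2
  Term 1 contributes -5 + 1 · 2 = -3
  Term 2 contributes -5 + 2 · 2 = -1
p(2) = ⊕ of these = min[2, -3, -1] = -3.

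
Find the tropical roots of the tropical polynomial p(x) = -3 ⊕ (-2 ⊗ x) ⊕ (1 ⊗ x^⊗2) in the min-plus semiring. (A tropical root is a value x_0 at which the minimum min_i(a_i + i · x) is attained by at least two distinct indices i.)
Roots: {-3, -1}

Each tropical root is a break point of the lower envelope of the lines y = a_i + i · x (there are 3 lines, with slopes 0, 1, ..., 2). Only the lines that attain the minimum somewhere contribute to roots; other lines are dominated. Here the surviving (envelope) indices are i = 2, i = 1, i = 0.
Intersections between consecutive envelope lines give the roots: for adjacent envelope indices i < j the intersection is x = (a_i − a_j) / (j − i). Reading off the sorted break points: {-3, -1}.
Verification: at each break x_0, at least two indices attain the minimum of min_i(a_i + i · x_0).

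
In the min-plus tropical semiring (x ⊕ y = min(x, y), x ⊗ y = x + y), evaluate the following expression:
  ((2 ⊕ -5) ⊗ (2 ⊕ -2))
((2 ⊕ -5) ⊗ (2 ⊕ -2)) = -7

Expand innermost to outermost. Recall ⊕ takes the minimum of its arguments and ⊗ takes their sum. Working out the expression ((2 ⊕ -5) ⊗ (2 ⊕ -2)) gives -7.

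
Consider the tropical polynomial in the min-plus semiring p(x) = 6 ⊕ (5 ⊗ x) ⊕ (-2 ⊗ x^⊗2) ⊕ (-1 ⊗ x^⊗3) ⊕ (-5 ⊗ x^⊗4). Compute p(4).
p(4) = 6

A tropical monomial a ⊗ x^⊗i evaluates to a + i · x. Evaluating each term at x = 4:
  Term 0 contributes 6 + 0 · 4 = 6
  Term 1 contributes 5 + 1 · 4 = 9
  Term 2 contributes -2 + 2 · 4 = 6
  Term 3 contributes -1 + 3 · 4 = 11
  Term 4 contributes -5 + 4 · 4 = 11
p(4) = ⊕ of these = min[6, 9, 6, 11, 11] = 6.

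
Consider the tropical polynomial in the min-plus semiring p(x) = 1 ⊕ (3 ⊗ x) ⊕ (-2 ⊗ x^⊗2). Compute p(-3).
p(-3) = -8

A tropical monomial a ⊗ x^⊗i evaluates to a + i · x. Evaluating each term at x = -3:
  Term 0 contributes 1 + 0 · -3 = 1
  Term 1 contributes 3 + 1 · -3 = 0
  Term 2 contributes -2 + 2 · -3 = -8
p(-3) = ⊕ of these = min[1, 0, -8] = -8.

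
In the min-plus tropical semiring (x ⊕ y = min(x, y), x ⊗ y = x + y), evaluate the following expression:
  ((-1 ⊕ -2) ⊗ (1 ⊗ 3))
((-1 ⊕ -2) ⊗ (1 ⊗ 3)) = 2

Expand innermost to outermost. Recall ⊕ takes the minimum of its arguments and ⊗ takes their sum. Working out the expression ((-1 ⊕ -2) ⊗ (1 ⊗ 3)) gives 2.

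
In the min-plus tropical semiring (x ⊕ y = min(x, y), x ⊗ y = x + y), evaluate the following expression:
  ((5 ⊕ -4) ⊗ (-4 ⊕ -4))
((5 ⊕ -4) ⊗ (-4 ⊕ -4)) = -8

Expand innermost to outermost. Recall ⊕ takes the minimum of its arguments and ⊗ takes their sum. Working out the expression ((5 ⊕ -4) ⊗ (-4 ⊕ -4)) gives -8.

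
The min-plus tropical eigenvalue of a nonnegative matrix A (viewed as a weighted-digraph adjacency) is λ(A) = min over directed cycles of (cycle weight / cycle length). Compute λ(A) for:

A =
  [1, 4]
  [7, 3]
λ(A) = 1

Enumerate directed cycles and compute their means (weight / length). Sample:
  cycle 0 → 0: weight = 1, length = 1, mean = 1/1 ≈ 1.000
  cycle 1 → 1: weight = 3, length = 1, mean = 3/1 ≈ 3.000
  cycle 0 → 1 → 0: weight = 11, length = 2, mean = 11/2 ≈ 5.500
  cycle 1 → 0 → 1: weight = 11, length = 2, mean = 11/2 ≈ 5.500
Minimum mean = 1.000, attained e.g. along the cycle 0 → 0 with weight 1 and length 1. So λ(A) = 1/1 = 1.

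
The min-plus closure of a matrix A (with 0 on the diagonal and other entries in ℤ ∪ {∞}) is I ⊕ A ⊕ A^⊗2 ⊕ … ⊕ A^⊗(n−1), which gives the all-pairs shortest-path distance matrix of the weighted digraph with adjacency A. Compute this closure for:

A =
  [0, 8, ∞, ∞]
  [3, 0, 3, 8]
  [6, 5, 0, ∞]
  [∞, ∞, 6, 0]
Closure =
  [0, 8, 11, 16]
  [3, 0, 3, 8]
  [6, 5, 0, 13]
  [12, 11, 6, 0]

This is the Floyd-Warshall all-pairs shortest-path computation. For each intermediate vertex k = 0, 1, …, 3, update dist[i][j] ← min(dist[i][j], dist[i][k] + dist[k][j]). The final matrix gives, for each (i, j), the minimum total weight of any directed path from i to j (possibly empty when i = j).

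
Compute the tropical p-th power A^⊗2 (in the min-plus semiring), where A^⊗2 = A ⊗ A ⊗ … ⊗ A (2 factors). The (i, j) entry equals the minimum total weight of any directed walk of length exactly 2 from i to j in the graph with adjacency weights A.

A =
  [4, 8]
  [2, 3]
A^⊗2 =
  [8, 11]
  [5, 6]

Each entry (A^⊗2)_ij equals the minimum over all length-2 walks i = v_0 → v_1 → … → v_2 = j of Σ_t A[v_t][v_{t+1}]. For example, for (i, j) = (0, 1) we minimise over 2 possible intermediate vertex sequences; the minimum is 11, attained along the walk 0 → 1 → 1.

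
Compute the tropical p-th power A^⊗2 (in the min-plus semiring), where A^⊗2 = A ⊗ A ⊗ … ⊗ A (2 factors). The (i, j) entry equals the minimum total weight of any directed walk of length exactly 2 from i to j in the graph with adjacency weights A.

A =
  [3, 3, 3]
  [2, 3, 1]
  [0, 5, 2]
A^⊗2 =
  [3, 6, 4]
  [1, 5, 3]
  [2, 3, 3]

Each entry (A^⊗2)_ij equals the minimum over all length-2 walks i = v_0 → v_1 → … → v_2 = j of Σ_t A[v_t][v_{t+1}]. For example, for (i, j) = (0, 2) we minimise over 3 possible intermediate vertex sequences; the minimum is 4, attained along the walk 0 → 1 → 2.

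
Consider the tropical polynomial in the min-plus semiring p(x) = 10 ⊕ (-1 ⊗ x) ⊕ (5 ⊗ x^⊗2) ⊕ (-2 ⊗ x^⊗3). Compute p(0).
p(0) = -2

A tropical monomial a ⊗ x^⊗i evaluates to a + i · x. Evaluating each term at x = 0:
  Term 0 contributes 10 + 0 · 0 = 10
  Term 1 contributes -1 + 1 · 0 = -1
  Term 2 contributes 5 + 2 · 0 = 5
  Term 3 contributes -2 + 3 · 0 = -2
p(0) = ⊕ of these = min[10, -1, 5, -2] = -2.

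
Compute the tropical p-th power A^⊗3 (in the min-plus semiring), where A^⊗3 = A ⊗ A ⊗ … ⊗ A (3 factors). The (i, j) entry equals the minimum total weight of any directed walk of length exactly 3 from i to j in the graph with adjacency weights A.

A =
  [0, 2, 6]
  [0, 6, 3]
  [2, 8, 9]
A^⊗3 =
  [0, 2, 5]
  [0, 2, 5]
  [2, 4, 7]

Each entry (A^⊗3)_ij equals the minimum over all length-3 walks i = v_0 → v_1 → … → v_3 = j of Σ_t A[v_t][v_{t+1}]. For example, for (i, j) = (0, 2) we minimise over 9 possible intermediate vertex sequences; the minimum is 5, attained along the walk 0 → 0 → 1 → 2.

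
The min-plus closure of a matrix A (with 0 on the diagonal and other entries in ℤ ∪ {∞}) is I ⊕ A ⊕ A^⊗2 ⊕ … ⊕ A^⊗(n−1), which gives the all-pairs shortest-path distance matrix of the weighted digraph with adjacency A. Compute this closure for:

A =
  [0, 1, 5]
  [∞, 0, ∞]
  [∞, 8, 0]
Closure =
  [0, 1, 5]
  [∞, 0, ∞]
  [∞, 8, 0]

This is the Floyd-Warshall all-pairs shortest-path computation. For each intermediate vertex k = 0, 1, …, 2, update dist[i][j] ← min(dist[i][j], dist[i][k] + dist[k][j]). The final matrix gives, for each (i, j), the minimum total weight of any directed path from i to j (possibly empty when i = j).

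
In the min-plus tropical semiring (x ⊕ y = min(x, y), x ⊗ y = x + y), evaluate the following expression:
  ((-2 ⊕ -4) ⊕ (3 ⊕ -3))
((-2 ⊕ -4) ⊕ (3 ⊕ -3)) = -4

Expand innermost to outermost. Recall ⊕ takes the minimum of its arguments and ⊗ takes their sum. Working out the expression ((-2 ⊕ -4) ⊕ (3 ⊕ -3)) gives -4.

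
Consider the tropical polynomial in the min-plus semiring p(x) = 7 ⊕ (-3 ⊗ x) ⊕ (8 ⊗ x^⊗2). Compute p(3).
p(3) = 0

A tropical monomial a ⊗ x^⊗i evaluates to a + i · x. Evaluating each term at x = 3:
  Term 0 contributes 7 + 0 · 3 = 7
  Term 1 contributes -3 + 1 · 3 = 0
  Term 2 contributes 8 + 2 · 3 = 14
p(3) = ⊕ of these = min[7, 0, 14] = 0.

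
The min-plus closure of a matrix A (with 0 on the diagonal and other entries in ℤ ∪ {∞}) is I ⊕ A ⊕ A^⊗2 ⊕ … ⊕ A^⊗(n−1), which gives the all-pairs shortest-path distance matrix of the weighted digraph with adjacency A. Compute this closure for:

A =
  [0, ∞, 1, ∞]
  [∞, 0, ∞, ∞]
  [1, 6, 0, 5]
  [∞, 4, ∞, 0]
Closure =
  [0, 7, 1, 6]
  [∞, 0, ∞, ∞]
  [1, 6, 0, 5]
  [∞, 4, ∞, 0]

This is the Floyd-Warshall all-pairs shortest-path computation. For each intermediate vertex k = 0, 1, …, 3, update dist[i][j] ← min(dist[i][j], dist[i][k] + dist[k][j]). The final matrix gives, for each (i, j), the minimum total weight of any directed path from i to j (possibly empty when i = j).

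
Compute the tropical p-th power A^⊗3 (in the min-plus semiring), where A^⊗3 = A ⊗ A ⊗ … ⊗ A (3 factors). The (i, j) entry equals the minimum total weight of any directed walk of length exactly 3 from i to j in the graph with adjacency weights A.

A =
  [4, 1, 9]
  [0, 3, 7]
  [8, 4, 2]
A^⊗3 =
  [4, 2, 10]
  [1, 4, 8]
  [6, 5, 6]

Each entry (A^⊗3)_ij equals the minimum over all length-3 walks i = v_0 → v_1 → … → v_3 = j of Σ_t A[v_t][v_{t+1}]. For example, for (i, j) = (0, 2) we minimise over 9 possible intermediate vertex sequences; the minimum is 10, attained along the walk 0 → 1 → 0 → 2.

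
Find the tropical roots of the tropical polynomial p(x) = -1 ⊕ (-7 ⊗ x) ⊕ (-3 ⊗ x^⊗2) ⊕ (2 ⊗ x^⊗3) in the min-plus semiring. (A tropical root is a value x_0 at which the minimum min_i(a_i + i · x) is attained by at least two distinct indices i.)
Roots: {-5, -4, 6}

Each tropical root is a break point of the lower envelope of the lines y = a_i + i · x (there are 4 lines, with slopes 0, 1, ..., 3). Only the lines that attain the minimum somewhere contribute to roots; other lines are dominated. Here the surviving (envelope) indices are i = 3, i = 2, i = 1, i = 0.
Intersections between consecutive envelope lines give the roots: for adjacent envelope indices i < j the intersection is x = (a_i − a_j) / (j − i). Reading off the sorted break points: {-5, -4, 6}.
Verification: at each break x_0, at least two indices attain the minimum of min_i(a_i + i · x_0).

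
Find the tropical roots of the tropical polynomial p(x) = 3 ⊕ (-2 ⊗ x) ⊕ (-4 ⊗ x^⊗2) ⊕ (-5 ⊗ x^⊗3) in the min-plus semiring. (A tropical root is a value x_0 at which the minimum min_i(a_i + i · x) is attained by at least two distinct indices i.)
Roots: {1, 2, 5}

Each tropical root is a break point of the lower envelope of the lines y = a_i + i · x (there are 4 lines, with slopes 0, 1, ..., 3). Only the lines that attain the minimum somewhere contribute to roots; other lines are dominated. Here the surviving (envelope) indices are i = 3, i = 2, i = 1, i = 0.
Intersections between consecutive envelope lines give the roots: for adjacent envelope indices i < j the intersection is x = (a_i − a_j) / (j − i). Reading off the sorted break points: {1, 2, 5}.
Verification: at each break x_0, at least two indices attain the minimum of min_i(a_i + i · x_0).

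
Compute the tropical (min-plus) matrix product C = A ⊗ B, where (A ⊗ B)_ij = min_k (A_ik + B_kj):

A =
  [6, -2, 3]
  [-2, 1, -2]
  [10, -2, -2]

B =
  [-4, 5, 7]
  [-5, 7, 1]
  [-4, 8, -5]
A ⊗ B =
  [-7, 5, -2]
  [-6, 3, -7]
  [-7, 5, -7]

Apply the min-plus product entry-by-entry:
  C[0][0] = min over k of (A[0][0] + B[0][0] = 6 + -4 = 2, A[0][1] + B[1][0] = -2 + -5 = -7, A[0][2] + B[2][0] = 3 + -4 = -1) = -7 (attained at k = 1)
  C[0][1] = min over k of (A[0][0] + B[0][1] = 6 + 5 = 11, A[0][1] + B[1][1] = -2 + 7 = 5, A[0][2] + B[2][1] = 3 + 8 = 11) = 5 (attained at k = 1)
  C[0][2] = min over k of (A[0][0] + B[0][2] = 6 + 7 = 13, A[0][1] + B[1][2] = -2 + 1 = -1, A[0][2] + B[2][2] = 3 + -5 = -2) = -2 (attained at k = 2)
  C[1][0] = min over k of (A[1][0] + B[0][0] = -2 + -4 = -6, A[1][1] + B[1][0] = 1 + -5 = -4, A[1][2] + B[2][0] = -2 + -4 = -6) = -6 (attained at k = 0)
  C[1][1] = min over k of (A[1][0] + B[0][1] = -2 + 5 = 3, A[1][1] + B[1][1] = 1 + 7 = 8, A[1][2] + B[2][1] = -2 + 8 = 6) = 3 (attained at k = 0)
  C[1][2] = min over k of (A[1][0] + B[0][2] = -2 + 7 = 5, A[1][1] + B[1][2] = 1 + 1 = 2, A[1][2] + B[2][2] = -2 + -5 = -7) = -7 (attained at k = 2)
  C[2][0] = min over k of (A[2][0] + B[0][0] = 10 + -4 = 6, A[2][1] + B[1][0] = -2 + -5 = -7, A[2][2] + B[2][0] = -2 + -4 = -6) = -7 (attained at k = 1)
  C[2][1] = min over k of (A[2][0] + B[0][1] = 10 + 5 = 15, A[2][1] + B[1][1] = -2 + 7 = 5, A[2][2] + B[2][1] = -2 + 8 = 6) = 5 (attained at k = 1)
  C[2][2] = min over k of (A[2][0] + B[0][2] = 10 + 7 = 17, A[2][1] + B[1][2] = -2 + 1 = -1, A[2][2] + B[2][2] = -2 + -5 = -7) = -7 (attained at k = 2)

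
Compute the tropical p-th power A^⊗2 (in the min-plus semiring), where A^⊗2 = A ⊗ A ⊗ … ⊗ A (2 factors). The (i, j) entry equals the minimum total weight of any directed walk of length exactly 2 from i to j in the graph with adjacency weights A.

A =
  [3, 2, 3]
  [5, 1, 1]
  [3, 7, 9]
A^⊗2 =
  [6, 3, 3]
  [4, 2, 2]
  [6, 5, 6]

Each entry (A^⊗2)_ij equals the minimum over all length-2 walks i = v_0 → v_1 → … → v_2 = j of Σ_t A[v_t][v_{t+1}]. For example, for (i, j) = (0, 2) we minimise over 3 possible intermediate vertex sequences; the minimum is 3, attained along the walk 0 → 1 → 2.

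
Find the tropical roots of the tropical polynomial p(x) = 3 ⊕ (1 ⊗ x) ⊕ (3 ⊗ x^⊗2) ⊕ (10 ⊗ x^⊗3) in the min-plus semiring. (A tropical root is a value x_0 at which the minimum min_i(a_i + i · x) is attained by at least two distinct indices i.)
Roots: {-7, -2, 2}

Each tropical root is a break point of the lower envelope of the lines y = a_i + i · x (there are 4 lines, with slopes 0, 1, ..., 3). Only the lines that attain the minimum somewhere contribute to roots; other lines are dominated. Here the surviving (envelope) indices are i = 3, i = 2, i = 1, i = 0.
Intersections between consecutive envelope lines give the roots: for adjacent envelope indices i < j the intersection is x = (a_i − a_j) / (j − i). Reading off the sorted break points: {-7, -2, 2}.
Verification: at each break x_0, at least two indices attain the minimum of min_i(a_i + i · x_0).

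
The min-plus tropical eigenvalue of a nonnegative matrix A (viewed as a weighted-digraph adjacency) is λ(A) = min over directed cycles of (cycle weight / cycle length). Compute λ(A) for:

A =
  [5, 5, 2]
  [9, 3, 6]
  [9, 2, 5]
λ(A) = 3

Enumerate directed cycles and compute their means (weight / length). Sample:
  cycle 0 → 0: weight = 5, length = 1, mean = 5/1 ≈ 5.000
  cycle 1 → 1: weight = 3, length = 1, mean = 3/1 ≈ 3.000
  cycle 2 → 2: weight = 5, length = 1, mean = 5/1 ≈ 5.000
  cycle 0 → 1 → 0: weight = 14, length = 2, mean = 14/2 ≈ 7.000
  cycle 0 → 2 → 0: weight = 11, length = 2, mean = 11/2 ≈ 5.500
  cycle 1 → 0 → 1: weight = 14, length = 2, mean = 14/2 ≈ 7.000
Minimum mean = 3.000, attained e.g. along the cycle 1 → 1 with weight 3 and length 1. So λ(A) = 3/1 = 3.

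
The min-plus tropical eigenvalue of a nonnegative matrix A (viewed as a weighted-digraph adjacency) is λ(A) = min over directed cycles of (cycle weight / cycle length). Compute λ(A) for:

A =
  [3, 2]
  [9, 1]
λ(A) = 1

Enumerate directed cycles and compute their means (weight / length). Sample:
  cycle 0 → 0: weight = 3, length = 1, mean = 3/1 ≈ 3.000
  cycle 1 → 1: weight = 1, length = 1, mean = 1/1 ≈ 1.000
  cycle 0 → 1 → 0: weight = 11, length = 2, mean = 11/2 ≈ 5.500
  cycle 1 → 0 → 1: weight = 11, length = 2, mean = 11/2 ≈ 5.500
Minimum mean = 1.000, attained e.g. along the cycle 1 → 1 with weight 1 and length 1. So λ(A) = 1/1 = 1.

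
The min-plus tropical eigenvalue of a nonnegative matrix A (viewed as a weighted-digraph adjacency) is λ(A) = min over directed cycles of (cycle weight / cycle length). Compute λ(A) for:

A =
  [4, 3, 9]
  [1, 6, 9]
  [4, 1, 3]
λ(A) = 2

Enumerate directed cycles and compute their means (weight / length). Sample:
  cycle 0 → 0: weight = 4, length = 1, mean = 4/1 ≈ 4.000
  cycle 1 → 1: weight = 6, length = 1, mean = 6/1 ≈ 6.000
  cycle 2 → 2: weight = 3, length = 1, mean = 3/1 ≈ 3.000
  cycle 0 → 1 → 0: weight = 4, length = 2, mean = 4/2 ≈ 2.000
  cycle 0 → 2 → 0: weight = 13, length = 2, mean = 13/2 ≈ 6.500
  cycle 1 → 0 → 1: weight = 4, length = 2, mean = 4/2 ≈ 2.000
Minimum mean = 2.000, attained e.g. along the cycle 0 → 1 → 0 with weight 4 and length 2. So λ(A) = 4/2 = 2.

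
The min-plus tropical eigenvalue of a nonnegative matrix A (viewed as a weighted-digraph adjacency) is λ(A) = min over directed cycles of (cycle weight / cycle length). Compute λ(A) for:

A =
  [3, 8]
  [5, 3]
λ(A) = 3

Enumerate directed cycles and compute their means (weight / length). Sample:
  cycle 0 → 0: weight = 3, length = 1, mean = 3/1 ≈ 3.000
  cycle 1 → 1: weight = 3, length = 1, mean = 3/1 ≈ 3.000
  cycle 0 → 1 → 0: weight = 13, length = 2, mean = 13/2 ≈ 6.500
  cycle 1 → 0 → 1: weight = 13, length = 2, mean = 13/2 ≈ 6.500
Minimum mean = 3.000, attained e.g. along the cycle 0 → 0 with weight 3 and length 1. So λ(A) = 3/1 = 3.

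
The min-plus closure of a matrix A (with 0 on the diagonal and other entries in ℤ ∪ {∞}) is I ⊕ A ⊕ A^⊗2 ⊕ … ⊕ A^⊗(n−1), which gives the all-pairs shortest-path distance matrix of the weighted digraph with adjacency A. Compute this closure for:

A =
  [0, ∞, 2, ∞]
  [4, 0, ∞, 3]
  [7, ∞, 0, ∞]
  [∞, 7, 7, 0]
Closure =
  [0, ∞, 2, ∞]
  [4, 0, 6, 3]
  [7, ∞, 0, ∞]
  [11, 7, 7, 0]

This is the Floyd-Warshall all-pairs shortest-path computation. For each intermediate vertex k = 0, 1, …, 3, update dist[i][j] ← min(dist[i][j], dist[i][k] + dist[k][j]). The final matrix gives, for each (i, j), the minimum total weight of any directed path from i to j (possibly empty when i = j).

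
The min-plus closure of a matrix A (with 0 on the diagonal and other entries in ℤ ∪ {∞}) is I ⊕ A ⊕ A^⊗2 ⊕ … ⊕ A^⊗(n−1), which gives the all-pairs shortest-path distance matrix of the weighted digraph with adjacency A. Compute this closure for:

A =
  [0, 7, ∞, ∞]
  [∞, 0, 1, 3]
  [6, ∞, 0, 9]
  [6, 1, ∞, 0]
Closure =
  [0, 7, 8, 10]
  [7, 0, 1, 3]
  [6, 10, 0, 9]
  [6, 1, 2, 0]

This is the Floyd-Warshall all-pairs shortest-path computation. For each intermediate vertex k = 0, 1, …, 3, update dist[i][j] ← min(dist[i][j], dist[i][k] + dist[k][j]). The final matrix gives, for each (i, j), the minimum total weight of any directed path from i to j (possibly empty when i = j).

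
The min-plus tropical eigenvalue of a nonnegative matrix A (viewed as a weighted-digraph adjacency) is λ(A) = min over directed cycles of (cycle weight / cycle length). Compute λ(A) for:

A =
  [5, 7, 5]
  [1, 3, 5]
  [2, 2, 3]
λ(A) = 8/3

Enumerate directed cycles and compute their means (weight / length). Sample:
  cycle 0 → 0: weight = 5, length = 1, mean = 5/1 ≈ 5.000
  cycle 1 → 1: weight = 3, length = 1, mean = 3/1 ≈ 3.000
  cycle 2 → 2: weight = 3, length = 1, mean = 3/1 ≈ 3.000
  cycle 0 → 1 → 0: weight = 8, length = 2, mean = 8/2 ≈ 4.000
  cycle 0 → 2 → 0: weight = 7, length = 2, mean = 7/2 ≈ 3.500
  cycle 1 → 0 → 1: weight = 8, length = 2, mean = 8/2 ≈ 4.000
Minimum mean = 2.667, attained e.g. along the cycle 0 → 2 → 1 → 0 with weight 8 and length 3. So λ(A) = 8/3 = 8/3.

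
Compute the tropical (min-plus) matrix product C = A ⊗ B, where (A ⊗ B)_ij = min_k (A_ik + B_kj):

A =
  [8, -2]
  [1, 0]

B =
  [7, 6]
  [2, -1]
A ⊗ B =
  [0, -3]
  [2, -1]

Apply the min-plus product entry-by-entry:
  C[0][0] = min over k of (A[0][0] + B[0][0] = 8 + 7 = 15, A[0][1] + B[1][0] = -2 + 2 = 0) = 0 (attained at k = 1)
  C[0][1] = min over k of (A[0][0] + B[0][1] = 8 + 6 = 14, A[0][1] + B[1][1] = -2 + -1 = -3) = -3 (attained at k = 1)
  C[1][0] = min over k of (A[1][0] + B[0][0] = 1 + 7 = 8, A[1][1] + B[1][0] = 0 + 2 = 2) = 2 (attained at k = 1)
  C[1][1] = min over k of (A[1][0] + B[0][1] = 1 + 6 = 7, A[1][1] + B[1][1] = 0 + -1 = -1) = -1 (attained at k = 1)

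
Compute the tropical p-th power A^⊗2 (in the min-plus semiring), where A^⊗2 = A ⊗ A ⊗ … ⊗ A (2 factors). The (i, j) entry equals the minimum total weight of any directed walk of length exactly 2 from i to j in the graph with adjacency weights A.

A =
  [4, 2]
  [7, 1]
A^⊗2 =
  [8, 3]
  [8, 2]

Each entry (A^⊗2)_ij equals the minimum over all length-2 walks i = v_0 → v_1 → … → v_2 = j of Σ_t A[v_t][v_{t+1}]. For example, for (i, j) = (0, 1) we minimise over 2 possible intermediate vertex sequences; the minimum is 3, attained along the walk 0 → 1 → 1.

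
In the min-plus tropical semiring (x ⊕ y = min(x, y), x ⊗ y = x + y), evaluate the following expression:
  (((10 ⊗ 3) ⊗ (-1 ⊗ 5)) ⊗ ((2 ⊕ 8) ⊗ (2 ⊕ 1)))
(((10 ⊗ 3) ⊗ (-1 ⊗ 5)) ⊗ ((2 ⊕ 8) ⊗ (2 ⊕ 1))) = 20

Expand innermost to outermost. Recall ⊕ takes the minimum of its arguments and ⊗ takes their sum. Working out the expression (((10 ⊗ 3) ⊗ (-1 ⊗ 5)) ⊗ ((2 ⊕ 8) ⊗ (2 ⊕ 1))) gives 20.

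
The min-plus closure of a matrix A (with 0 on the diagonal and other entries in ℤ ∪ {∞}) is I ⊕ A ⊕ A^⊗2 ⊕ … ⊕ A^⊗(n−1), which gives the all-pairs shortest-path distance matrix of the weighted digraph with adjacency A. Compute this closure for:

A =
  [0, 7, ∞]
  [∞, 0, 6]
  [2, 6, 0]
Closure =
  [0, 7, 13]
  [8, 0, 6]
  [2, 6, 0]

This is the Floyd-Warshall all-pairs shortest-path computation. For each intermediate vertex k = 0, 1, …, 2, update dist[i][j] ← min(dist[i][j], dist[i][k] + dist[k][j]). The final matrix gives, for each (i, j), the minimum total weight of any directed path from i to j (possibly empty when i = j).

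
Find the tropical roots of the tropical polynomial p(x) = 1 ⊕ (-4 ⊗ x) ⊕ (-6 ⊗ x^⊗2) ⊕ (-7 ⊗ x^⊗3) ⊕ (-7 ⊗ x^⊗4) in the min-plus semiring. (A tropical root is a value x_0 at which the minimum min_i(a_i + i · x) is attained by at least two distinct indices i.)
Roots: {0, 1, 2, 5}

Each tropical root is a break point of the lower envelope of the lines y = a_i + i · x (there are 5 lines, with slopes 0, 1, ..., 4). Only the lines that attain the minimum somewhere contribute to roots; other lines are dominated. Here the surviving (envelope) indices are i = 4, i = 3, i = 2, i = 1, i = 0.
Intersections between consecutive envelope lines give the roots: for adjacent envelope indices i < j the intersection is x = (a_i − a_j) / (j − i). Reading off the sorted break points: {0, 1, 2, 5}.
Verification: at each break x_0, at least two indices attain the minimum of min_i(a_i + i · x_0).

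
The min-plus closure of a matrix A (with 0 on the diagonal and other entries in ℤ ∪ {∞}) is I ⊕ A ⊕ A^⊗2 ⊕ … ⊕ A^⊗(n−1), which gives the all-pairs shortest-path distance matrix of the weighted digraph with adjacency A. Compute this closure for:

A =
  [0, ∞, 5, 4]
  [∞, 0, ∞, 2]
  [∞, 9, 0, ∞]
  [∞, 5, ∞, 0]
Closure =
  [0, 9, 5, 4]
  [∞, 0, ∞, 2]
  [∞, 9, 0, 11]
  [∞, 5, ∞, 0]

This is the Floyd-Warshall all-pairs shortest-path computation. For each intermediate vertex k = 0, 1, …, 3, update dist[i][j] ← min(dist[i][j], dist[i][k] + dist[k][j]). The final matrix gives, for each (i, j), the minimum total weight of any directed path from i to j (possibly empty when i = j).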